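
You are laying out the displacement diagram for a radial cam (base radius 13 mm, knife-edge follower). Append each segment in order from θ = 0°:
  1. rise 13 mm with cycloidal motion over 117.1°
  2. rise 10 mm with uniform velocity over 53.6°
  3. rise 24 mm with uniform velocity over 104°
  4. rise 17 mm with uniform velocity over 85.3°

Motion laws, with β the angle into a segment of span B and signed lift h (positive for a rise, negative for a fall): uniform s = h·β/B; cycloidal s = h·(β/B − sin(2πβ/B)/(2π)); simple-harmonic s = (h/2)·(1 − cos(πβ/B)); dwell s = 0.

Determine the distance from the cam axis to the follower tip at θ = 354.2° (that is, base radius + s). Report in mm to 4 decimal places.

seg 1 [0°–117.1°] cycloidal, h=13: full span → s += 13 → s = 13.0000
seg 2 [117.1°–170.7°] uniform, h=10: full span → s += 10 → s = 23.0000
seg 3 [170.7°–274.7°] uniform, h=24: full span → s += 24 → s = 47.0000
seg 4 [274.7°–360°] uniform, h=17: θ=354.2° here. β=79.5, B=85.3. 17·79.5/85.3 = 15.8441 → s = 62.8441
radial distance = base radius + s = 13 + 62.8441 = 75.8441

75.8441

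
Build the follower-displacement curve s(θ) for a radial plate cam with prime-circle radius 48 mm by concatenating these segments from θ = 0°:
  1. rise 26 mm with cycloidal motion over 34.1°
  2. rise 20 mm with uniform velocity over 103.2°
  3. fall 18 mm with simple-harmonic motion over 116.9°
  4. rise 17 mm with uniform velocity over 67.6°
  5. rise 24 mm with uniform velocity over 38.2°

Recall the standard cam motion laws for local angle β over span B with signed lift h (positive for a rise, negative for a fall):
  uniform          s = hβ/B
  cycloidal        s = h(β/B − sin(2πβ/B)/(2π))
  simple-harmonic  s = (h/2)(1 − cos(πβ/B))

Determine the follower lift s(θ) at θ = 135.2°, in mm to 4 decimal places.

seg 1 [0°–34.1°] cycloidal, h=26: full span → s += 26 → s = 26.0000
seg 2 [34.1°–137.3°] uniform, h=20: θ=135.2° here. β=101.1, B=103.2. 20·101.1/103.2 = 19.5930 → s = 45.5930

45.5930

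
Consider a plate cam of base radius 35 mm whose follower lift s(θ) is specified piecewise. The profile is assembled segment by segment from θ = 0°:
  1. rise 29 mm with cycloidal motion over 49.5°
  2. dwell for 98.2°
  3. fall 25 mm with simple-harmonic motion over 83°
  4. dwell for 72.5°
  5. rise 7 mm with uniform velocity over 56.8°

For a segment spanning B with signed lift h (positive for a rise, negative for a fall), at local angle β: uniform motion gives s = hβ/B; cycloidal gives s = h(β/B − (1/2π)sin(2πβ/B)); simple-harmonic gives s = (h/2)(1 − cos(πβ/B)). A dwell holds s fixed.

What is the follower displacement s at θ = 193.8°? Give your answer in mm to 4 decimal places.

seg 1 [0°–49.5°] cycloidal, h=29: full span → s += 29 → s = 29.0000
seg 2 [49.5°–147.7°] dwell: s stays 29.0000
seg 3 [147.7°–230.7°] simple-harmonic, h=-25: θ=193.8° here. β=46.1, B=83. -25/2·(1 − cos(π·0.5554)) = -14.6654 → s = 14.3346

14.3346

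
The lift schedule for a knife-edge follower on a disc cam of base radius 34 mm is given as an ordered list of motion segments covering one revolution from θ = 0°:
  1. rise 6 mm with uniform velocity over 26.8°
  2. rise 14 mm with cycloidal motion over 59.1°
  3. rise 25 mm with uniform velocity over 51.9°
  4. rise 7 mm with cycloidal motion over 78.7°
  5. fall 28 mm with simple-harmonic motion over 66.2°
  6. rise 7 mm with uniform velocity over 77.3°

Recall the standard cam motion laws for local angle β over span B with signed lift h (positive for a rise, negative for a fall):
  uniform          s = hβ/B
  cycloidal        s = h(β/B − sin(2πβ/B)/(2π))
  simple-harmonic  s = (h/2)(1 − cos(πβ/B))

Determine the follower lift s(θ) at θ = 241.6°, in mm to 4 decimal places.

seg 1 [0°–26.8°] uniform, h=6: full span → s += 6 → s = 6.0000
seg 2 [26.8°–85.9°] cycloidal, h=14: full span → s += 14 → s = 20.0000
seg 3 [85.9°–137.8°] uniform, h=25: full span → s += 25 → s = 45.0000
seg 4 [137.8°–216.5°] cycloidal, h=7: full span → s += 7 → s = 52.0000
seg 5 [216.5°–282.7°] simple-harmonic, h=-28: θ=241.6° here. β=25.1, B=66.2. -28/2·(1 − cos(π·0.3792)) = -8.8117 → s = 43.1883

43.1883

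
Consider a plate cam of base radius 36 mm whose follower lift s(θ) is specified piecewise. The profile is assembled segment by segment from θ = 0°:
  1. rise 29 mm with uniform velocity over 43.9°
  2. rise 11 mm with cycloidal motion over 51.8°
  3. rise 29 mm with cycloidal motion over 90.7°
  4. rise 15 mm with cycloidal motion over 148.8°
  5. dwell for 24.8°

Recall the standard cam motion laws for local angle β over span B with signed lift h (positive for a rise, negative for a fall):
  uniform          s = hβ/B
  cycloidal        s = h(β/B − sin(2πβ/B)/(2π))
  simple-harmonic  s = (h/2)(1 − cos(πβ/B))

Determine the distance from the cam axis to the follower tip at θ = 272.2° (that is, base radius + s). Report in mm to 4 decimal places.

seg 1 [0°–43.9°] uniform, h=29: full span → s += 29 → s = 29.0000
seg 2 [43.9°–95.7°] cycloidal, h=11: full span → s += 11 → s = 40.0000
seg 3 [95.7°–186.4°] cycloidal, h=29: full span → s += 29 → s = 69.0000
seg 4 [186.4°–335.2°] cycloidal, h=15: θ=272.2° here. β=85.8, B=148.8. 15·(0.5766 − sin(2π·0.5766)/(2π)) = 9.7545 → s = 78.7545
radial distance = base radius + s = 36 + 78.7545 = 114.7545

114.7545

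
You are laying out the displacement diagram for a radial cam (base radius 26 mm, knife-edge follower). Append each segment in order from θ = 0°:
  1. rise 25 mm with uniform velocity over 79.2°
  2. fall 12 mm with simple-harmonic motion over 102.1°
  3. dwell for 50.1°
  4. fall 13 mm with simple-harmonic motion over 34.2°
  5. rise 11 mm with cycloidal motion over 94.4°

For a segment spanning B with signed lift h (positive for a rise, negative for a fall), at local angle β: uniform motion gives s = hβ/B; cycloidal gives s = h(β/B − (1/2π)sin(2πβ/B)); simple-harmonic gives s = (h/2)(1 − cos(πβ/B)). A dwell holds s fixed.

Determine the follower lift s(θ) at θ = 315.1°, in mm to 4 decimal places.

seg 1 [0°–79.2°] uniform, h=25: full span → s += 25 → s = 25.0000
seg 2 [79.2°–181.3°] simple-harmonic, h=-12: full span → s += -12 → s = 13.0000
seg 3 [181.3°–231.4°] dwell: s stays 13.0000
seg 4 [231.4°–265.6°] simple-harmonic, h=-13: full span → s += -13 → s = 0.0000
seg 5 [265.6°–360°] cycloidal, h=11: θ=315.1° here. β=49.5, B=94.4. 11·(0.5244 − sin(2π·0.5244)/(2π)) = 6.0350 → s = 6.0350

6.0350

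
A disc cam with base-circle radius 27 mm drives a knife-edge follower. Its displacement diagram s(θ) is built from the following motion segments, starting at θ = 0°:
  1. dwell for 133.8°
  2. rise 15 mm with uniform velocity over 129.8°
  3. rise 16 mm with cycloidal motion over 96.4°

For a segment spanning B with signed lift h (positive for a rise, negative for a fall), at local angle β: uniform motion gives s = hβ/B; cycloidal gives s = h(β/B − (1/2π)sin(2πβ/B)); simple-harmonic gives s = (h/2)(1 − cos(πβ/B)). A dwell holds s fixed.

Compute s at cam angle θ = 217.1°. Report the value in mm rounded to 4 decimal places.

seg 1 [0°–133.8°] dwell: s stays 0.0000
seg 2 [133.8°–263.6°] uniform, h=15: θ=217.1° here. β=83.3, B=129.8. 15·83.3/129.8 = 9.6263 → s = 9.6263

9.6263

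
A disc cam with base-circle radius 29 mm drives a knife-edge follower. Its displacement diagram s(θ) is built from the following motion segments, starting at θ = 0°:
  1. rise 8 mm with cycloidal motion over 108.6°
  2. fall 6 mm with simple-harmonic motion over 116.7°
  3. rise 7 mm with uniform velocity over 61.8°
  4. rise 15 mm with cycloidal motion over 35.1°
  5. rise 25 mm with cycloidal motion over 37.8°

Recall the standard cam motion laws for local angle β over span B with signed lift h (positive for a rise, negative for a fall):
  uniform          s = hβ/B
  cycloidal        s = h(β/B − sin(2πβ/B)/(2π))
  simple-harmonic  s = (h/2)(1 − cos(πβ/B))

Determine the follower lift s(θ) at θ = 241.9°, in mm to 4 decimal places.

seg 1 [0°–108.6°] cycloidal, h=8: full span → s += 8 → s = 8.0000
seg 2 [108.6°–225.3°] simple-harmonic, h=-6: full span → s += -6 → s = 2.0000
seg 3 [225.3°–287.1°] uniform, h=7: θ=241.9° here. β=16.6, B=61.8. 7·16.6/61.8 = 1.8803 → s = 3.8803

3.8803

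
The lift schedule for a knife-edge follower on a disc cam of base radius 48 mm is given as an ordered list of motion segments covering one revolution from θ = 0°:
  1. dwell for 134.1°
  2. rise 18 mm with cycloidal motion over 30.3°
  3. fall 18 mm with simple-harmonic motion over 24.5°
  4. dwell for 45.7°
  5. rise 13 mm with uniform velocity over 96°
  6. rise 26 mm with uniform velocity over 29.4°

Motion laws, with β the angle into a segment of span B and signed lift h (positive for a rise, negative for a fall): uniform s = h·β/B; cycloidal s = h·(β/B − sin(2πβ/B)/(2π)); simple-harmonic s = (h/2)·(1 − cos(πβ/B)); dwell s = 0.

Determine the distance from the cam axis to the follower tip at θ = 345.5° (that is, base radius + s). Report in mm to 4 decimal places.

seg 1 [0°–134.1°] dwell: s stays 0.0000
seg 2 [134.1°–164.4°] cycloidal, h=18: full span → s += 18 → s = 18.0000
seg 3 [164.4°–188.9°] simple-harmonic, h=-18: full span → s += -18 → s = 0.0000
seg 4 [188.9°–234.6°] dwell: s stays 0.0000
seg 5 [234.6°–330.6°] uniform, h=13: full span → s += 13 → s = 13.0000
seg 6 [330.6°–360°] uniform, h=26: θ=345.5° here. β=14.9, B=29.4. 26·14.9/29.4 = 13.1769 → s = 26.1769
radial distance = base radius + s = 48 + 26.1769 = 74.1769

74.1769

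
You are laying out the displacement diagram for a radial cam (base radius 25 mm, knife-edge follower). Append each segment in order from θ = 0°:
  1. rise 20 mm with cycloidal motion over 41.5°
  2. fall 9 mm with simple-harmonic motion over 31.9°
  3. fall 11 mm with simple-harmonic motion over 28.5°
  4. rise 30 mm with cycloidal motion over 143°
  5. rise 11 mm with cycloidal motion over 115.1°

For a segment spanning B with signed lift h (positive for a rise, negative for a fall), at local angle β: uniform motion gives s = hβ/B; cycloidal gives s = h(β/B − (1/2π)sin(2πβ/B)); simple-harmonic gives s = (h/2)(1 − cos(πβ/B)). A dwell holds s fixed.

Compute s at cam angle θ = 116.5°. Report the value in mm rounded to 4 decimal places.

seg 1 [0°–41.5°] cycloidal, h=20: full span → s += 20 → s = 20.0000
seg 2 [41.5°–73.4°] simple-harmonic, h=-9: full span → s += -9 → s = 11.0000
seg 3 [73.4°–101.9°] simple-harmonic, h=-11: full span → s += -11 → s = 0.0000
seg 4 [101.9°–244.9°] cycloidal, h=30: θ=116.5° here. β=14.6, B=143. 30·(0.1021 − sin(2π·0.1021)/(2π)) = 0.2058 → s = 0.2058

0.2058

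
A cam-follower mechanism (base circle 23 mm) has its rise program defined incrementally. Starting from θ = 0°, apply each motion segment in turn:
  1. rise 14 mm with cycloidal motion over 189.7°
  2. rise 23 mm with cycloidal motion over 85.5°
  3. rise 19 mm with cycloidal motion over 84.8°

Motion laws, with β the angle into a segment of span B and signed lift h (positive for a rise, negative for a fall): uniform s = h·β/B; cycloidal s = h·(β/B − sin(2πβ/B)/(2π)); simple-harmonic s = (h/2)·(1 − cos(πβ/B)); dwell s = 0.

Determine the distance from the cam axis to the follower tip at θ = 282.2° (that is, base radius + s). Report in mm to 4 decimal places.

seg 1 [0°–189.7°] cycloidal, h=14: full span → s += 14 → s = 14.0000
seg 2 [189.7°–275.2°] cycloidal, h=23: full span → s += 23 → s = 37.0000
seg 3 [275.2°–360°] cycloidal, h=19: θ=282.2° here. β=7, B=84.8. 19·(0.0825 − sin(2π·0.0825)/(2π)) = 0.0694 → s = 37.0694
radial distance = base radius + s = 23 + 37.0694 = 60.0694

60.0694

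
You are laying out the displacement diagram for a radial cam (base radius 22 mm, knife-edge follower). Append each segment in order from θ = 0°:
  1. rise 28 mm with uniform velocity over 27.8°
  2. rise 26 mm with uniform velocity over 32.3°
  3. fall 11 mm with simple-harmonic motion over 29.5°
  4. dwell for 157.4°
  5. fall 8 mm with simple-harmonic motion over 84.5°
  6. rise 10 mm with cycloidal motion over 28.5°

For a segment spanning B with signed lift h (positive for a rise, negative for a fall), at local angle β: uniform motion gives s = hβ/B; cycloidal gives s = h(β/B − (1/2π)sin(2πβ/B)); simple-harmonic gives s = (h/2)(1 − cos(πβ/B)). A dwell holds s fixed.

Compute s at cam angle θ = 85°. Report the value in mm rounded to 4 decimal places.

seg 1 [0°–27.8°] uniform, h=28: full span → s += 28 → s = 28.0000
seg 2 [27.8°–60.1°] uniform, h=26: full span → s += 26 → s = 54.0000
seg 3 [60.1°–89.6°] simple-harmonic, h=-11: θ=85° here. β=24.9, B=29.5. -11/2·(1 − cos(π·0.8441)) = -10.3532 → s = 43.6468

43.6468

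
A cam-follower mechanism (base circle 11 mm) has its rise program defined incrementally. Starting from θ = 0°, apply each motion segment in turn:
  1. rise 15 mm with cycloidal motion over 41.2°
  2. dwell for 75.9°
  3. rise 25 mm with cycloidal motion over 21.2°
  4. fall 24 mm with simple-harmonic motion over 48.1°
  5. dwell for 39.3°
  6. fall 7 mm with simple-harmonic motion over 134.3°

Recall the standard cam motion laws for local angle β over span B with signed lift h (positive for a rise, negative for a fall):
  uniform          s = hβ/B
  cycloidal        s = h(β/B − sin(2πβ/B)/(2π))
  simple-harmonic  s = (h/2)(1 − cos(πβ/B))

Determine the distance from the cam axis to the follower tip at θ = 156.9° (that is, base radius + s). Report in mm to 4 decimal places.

seg 1 [0°–41.2°] cycloidal, h=15: full span → s += 15 → s = 15.0000
seg 2 [41.2°–117.1°] dwell: s stays 15.0000
seg 3 [117.1°–138.3°] cycloidal, h=25: full span → s += 25 → s = 40.0000
seg 4 [138.3°–186.4°] simple-harmonic, h=-24: θ=156.9° here. β=18.6, B=48.1. -24/2·(1 − cos(π·0.3867)) = -7.8181 → s = 32.1819
radial distance = base radius + s = 11 + 32.1819 = 43.1819

43.1819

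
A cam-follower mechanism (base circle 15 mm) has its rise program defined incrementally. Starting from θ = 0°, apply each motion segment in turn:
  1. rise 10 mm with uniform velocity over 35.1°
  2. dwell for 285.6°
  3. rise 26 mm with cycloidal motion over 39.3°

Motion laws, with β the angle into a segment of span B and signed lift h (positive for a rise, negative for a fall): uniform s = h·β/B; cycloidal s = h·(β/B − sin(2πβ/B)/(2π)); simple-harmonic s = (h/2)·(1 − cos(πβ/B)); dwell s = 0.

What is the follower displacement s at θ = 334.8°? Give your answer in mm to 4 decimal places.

seg 1 [0°–35.1°] uniform, h=10: full span → s += 10 → s = 10.0000
seg 2 [35.1°–320.7°] dwell: s stays 10.0000
seg 3 [320.7°–360°] cycloidal, h=26: θ=334.8° here. β=14.1, B=39.3. 26·(0.3588 − sin(2π·0.3588)/(2π)) = 6.1197 → s = 16.1197

16.1197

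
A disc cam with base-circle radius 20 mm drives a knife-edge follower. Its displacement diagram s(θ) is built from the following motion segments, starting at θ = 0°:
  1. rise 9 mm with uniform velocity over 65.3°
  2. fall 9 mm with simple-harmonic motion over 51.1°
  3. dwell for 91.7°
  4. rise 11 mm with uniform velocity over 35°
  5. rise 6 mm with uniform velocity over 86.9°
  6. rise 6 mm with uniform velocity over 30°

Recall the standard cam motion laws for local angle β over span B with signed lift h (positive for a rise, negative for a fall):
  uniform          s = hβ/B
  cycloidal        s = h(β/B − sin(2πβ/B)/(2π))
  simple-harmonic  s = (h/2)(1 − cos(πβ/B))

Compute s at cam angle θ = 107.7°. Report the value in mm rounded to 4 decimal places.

seg 1 [0°–65.3°] uniform, h=9: full span → s += 9 → s = 9.0000
seg 2 [65.3°–116.4°] simple-harmonic, h=-9: θ=107.7° here. β=42.4, B=51.1. -9/2·(1 − cos(π·0.8297)) = -8.3715 → s = 0.6285

0.6285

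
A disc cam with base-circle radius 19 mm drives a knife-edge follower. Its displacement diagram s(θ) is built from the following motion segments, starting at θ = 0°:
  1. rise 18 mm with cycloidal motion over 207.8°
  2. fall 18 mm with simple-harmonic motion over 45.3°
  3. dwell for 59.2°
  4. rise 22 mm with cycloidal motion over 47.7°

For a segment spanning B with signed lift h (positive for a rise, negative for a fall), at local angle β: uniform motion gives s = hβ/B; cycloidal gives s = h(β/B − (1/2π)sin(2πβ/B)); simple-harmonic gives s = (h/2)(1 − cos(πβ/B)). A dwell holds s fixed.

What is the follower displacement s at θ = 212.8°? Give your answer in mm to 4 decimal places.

seg 1 [0°–207.8°] cycloidal, h=18: full span → s += 18 → s = 18.0000
seg 2 [207.8°–253.1°] simple-harmonic, h=-18: θ=212.8° here. β=5, B=45.3. -18/2·(1 − cos(π·0.1104)) = -0.5357 → s = 17.4643

17.4643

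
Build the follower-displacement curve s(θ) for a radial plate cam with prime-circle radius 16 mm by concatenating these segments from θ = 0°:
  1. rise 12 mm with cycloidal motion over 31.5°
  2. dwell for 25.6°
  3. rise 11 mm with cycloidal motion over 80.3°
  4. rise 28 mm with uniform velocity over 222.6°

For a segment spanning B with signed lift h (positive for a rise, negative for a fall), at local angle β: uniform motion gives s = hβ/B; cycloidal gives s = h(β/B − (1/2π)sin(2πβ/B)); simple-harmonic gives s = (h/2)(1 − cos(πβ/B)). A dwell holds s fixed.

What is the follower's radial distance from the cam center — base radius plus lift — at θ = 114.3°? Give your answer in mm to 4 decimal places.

seg 1 [0°–31.5°] cycloidal, h=12: full span → s += 12 → s = 12.0000
seg 2 [31.5°–57.1°] dwell: s stays 12.0000
seg 3 [57.1°–137.4°] cycloidal, h=11: θ=114.3° here. β=57.2, B=80.3. 11·(0.7123 − sin(2π·0.7123)/(2π)) = 9.5375 → s = 21.5375
radial distance = base radius + s = 16 + 21.5375 = 37.5375

37.5375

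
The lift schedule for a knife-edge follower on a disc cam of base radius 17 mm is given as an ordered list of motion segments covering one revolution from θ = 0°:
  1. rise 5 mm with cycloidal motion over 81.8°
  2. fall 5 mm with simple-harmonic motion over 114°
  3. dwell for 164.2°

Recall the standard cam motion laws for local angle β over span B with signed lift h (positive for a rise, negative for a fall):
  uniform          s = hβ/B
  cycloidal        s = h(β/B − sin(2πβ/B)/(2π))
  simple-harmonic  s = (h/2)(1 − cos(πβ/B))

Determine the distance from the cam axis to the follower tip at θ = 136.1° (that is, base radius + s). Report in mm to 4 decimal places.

seg 1 [0°–81.8°] cycloidal, h=5: full span → s += 5 → s = 5.0000
seg 2 [81.8°–195.8°] simple-harmonic, h=-5: θ=136.1° here. β=54.3, B=114. -5/2·(1 − cos(π·0.4763)) = -2.3142 → s = 2.6858
radial distance = base radius + s = 17 + 2.6858 = 19.6858

19.6858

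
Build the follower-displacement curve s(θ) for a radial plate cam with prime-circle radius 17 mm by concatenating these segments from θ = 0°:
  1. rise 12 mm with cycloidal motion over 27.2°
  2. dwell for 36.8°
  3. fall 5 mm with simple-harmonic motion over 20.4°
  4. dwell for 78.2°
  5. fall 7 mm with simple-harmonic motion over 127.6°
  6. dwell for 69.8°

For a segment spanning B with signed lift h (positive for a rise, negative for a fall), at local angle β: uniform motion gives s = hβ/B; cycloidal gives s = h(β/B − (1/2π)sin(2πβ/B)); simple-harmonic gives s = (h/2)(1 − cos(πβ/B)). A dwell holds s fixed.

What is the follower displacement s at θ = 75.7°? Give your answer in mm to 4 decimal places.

seg 1 [0°–27.2°] cycloidal, h=12: full span → s += 12 → s = 12.0000
seg 2 [27.2°–64°] dwell: s stays 12.0000
seg 3 [64°–84.4°] simple-harmonic, h=-5: θ=75.7° here. β=11.7, B=20.4. -5/2·(1 − cos(π·0.5735)) = -3.0724 → s = 8.9276

8.9276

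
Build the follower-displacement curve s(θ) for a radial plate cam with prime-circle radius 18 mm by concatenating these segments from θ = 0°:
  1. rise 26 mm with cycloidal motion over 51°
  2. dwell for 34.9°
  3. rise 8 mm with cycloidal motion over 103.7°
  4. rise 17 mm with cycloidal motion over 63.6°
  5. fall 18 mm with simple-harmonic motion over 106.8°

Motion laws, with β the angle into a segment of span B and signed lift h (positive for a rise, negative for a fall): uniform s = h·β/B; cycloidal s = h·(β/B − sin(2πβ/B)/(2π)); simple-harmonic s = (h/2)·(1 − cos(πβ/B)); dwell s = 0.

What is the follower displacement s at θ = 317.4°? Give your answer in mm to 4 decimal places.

seg 1 [0°–51°] cycloidal, h=26: full span → s += 26 → s = 26.0000
seg 2 [51°–85.9°] dwell: s stays 26.0000
seg 3 [85.9°–189.6°] cycloidal, h=8: full span → s += 8 → s = 34.0000
seg 4 [189.6°–253.2°] cycloidal, h=17: full span → s += 17 → s = 51.0000
seg 5 [253.2°–360°] simple-harmonic, h=-18: θ=317.4° here. β=64.2, B=106.8. -18/2·(1 − cos(π·0.6011)) = -11.8113 → s = 39.1887

39.1887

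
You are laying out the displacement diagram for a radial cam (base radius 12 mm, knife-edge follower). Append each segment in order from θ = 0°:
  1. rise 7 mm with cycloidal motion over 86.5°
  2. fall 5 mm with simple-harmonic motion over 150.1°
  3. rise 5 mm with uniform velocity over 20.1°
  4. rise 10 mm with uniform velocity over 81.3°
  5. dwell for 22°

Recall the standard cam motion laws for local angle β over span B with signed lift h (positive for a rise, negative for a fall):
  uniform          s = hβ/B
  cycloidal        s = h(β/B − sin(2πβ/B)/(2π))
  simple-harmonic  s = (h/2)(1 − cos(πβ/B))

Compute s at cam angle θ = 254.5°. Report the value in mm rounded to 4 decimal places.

seg 1 [0°–86.5°] cycloidal, h=7: full span → s += 7 → s = 7.0000
seg 2 [86.5°–236.6°] simple-harmonic, h=-5: full span → s += -5 → s = 2.0000
seg 3 [236.6°–256.7°] uniform, h=5: θ=254.5° here. β=17.9, B=20.1. 5·17.9/20.1 = 4.4527 → s = 6.4527

6.4527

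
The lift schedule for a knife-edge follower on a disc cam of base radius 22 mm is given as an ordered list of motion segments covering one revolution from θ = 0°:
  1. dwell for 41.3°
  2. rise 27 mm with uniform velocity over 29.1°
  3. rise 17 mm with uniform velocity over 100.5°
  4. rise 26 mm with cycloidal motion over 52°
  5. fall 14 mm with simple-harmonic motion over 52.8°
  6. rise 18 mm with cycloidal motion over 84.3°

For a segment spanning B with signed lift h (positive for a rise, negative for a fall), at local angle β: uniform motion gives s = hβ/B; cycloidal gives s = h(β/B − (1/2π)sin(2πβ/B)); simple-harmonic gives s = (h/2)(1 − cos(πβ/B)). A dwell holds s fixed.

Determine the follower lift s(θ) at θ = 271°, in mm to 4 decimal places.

seg 1 [0°–41.3°] dwell: s stays 0.0000
seg 2 [41.3°–70.4°] uniform, h=27: full span → s += 27 → s = 27.0000
seg 3 [70.4°–170.9°] uniform, h=17: full span → s += 17 → s = 44.0000
seg 4 [170.9°–222.9°] cycloidal, h=26: full span → s += 26 → s = 70.0000
seg 5 [222.9°–275.7°] simple-harmonic, h=-14: θ=271° here. β=48.1, B=52.8. -14/2·(1 − cos(π·0.9110)) = -13.7281 → s = 56.2719

56.2719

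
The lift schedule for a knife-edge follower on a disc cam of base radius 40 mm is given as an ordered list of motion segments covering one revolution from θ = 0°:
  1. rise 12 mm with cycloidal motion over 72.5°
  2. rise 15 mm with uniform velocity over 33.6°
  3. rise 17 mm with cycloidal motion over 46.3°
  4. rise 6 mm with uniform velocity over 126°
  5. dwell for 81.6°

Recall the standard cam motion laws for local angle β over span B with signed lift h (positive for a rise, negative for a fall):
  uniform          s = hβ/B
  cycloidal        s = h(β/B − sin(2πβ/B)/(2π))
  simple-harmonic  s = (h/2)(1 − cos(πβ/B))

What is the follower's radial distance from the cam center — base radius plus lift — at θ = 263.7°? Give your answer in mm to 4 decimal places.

seg 1 [0°–72.5°] cycloidal, h=12: full span → s += 12 → s = 12.0000
seg 2 [72.5°–106.1°] uniform, h=15: full span → s += 15 → s = 27.0000
seg 3 [106.1°–152.4°] cycloidal, h=17: full span → s += 17 → s = 44.0000
seg 4 [152.4°–278.4°] uniform, h=6: θ=263.7° here. β=111.3, B=126. 6·111.3/126 = 5.3000 → s = 49.3000
radial distance = base radius + s = 40 + 49.3000 = 89.3000

89.3000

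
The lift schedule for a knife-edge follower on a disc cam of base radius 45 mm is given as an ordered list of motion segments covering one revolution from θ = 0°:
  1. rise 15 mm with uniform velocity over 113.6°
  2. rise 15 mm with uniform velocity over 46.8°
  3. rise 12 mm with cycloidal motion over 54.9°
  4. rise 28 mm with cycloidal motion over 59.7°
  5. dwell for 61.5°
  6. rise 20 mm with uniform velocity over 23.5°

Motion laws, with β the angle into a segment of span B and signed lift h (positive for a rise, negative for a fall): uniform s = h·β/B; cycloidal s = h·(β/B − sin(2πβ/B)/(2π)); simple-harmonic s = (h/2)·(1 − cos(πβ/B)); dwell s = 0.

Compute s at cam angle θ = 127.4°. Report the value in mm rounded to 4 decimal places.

seg 1 [0°–113.6°] uniform, h=15: full span → s += 15 → s = 15.0000
seg 2 [113.6°–160.4°] uniform, h=15: θ=127.4° here. β=13.8, B=46.8. 15·13.8/46.8 = 4.4231 → s = 19.4231

19.4231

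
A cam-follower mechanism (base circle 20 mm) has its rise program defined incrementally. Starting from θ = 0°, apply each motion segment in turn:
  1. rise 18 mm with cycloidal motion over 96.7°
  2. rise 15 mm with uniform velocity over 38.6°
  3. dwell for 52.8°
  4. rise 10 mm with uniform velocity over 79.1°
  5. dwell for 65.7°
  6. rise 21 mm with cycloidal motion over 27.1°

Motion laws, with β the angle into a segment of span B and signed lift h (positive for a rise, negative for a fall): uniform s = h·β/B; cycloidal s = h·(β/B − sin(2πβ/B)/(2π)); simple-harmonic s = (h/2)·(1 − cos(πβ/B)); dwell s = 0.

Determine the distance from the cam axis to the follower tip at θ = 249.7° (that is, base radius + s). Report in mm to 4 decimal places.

seg 1 [0°–96.7°] cycloidal, h=18: full span → s += 18 → s = 18.0000
seg 2 [96.7°–135.3°] uniform, h=15: full span → s += 15 → s = 33.0000
seg 3 [135.3°–188.1°] dwell: s stays 33.0000
seg 4 [188.1°–267.2°] uniform, h=10: θ=249.7° here. β=61.6, B=79.1. 10·61.6/79.1 = 7.7876 → s = 40.7876
radial distance = base radius + s = 20 + 40.7876 = 60.7876

60.7876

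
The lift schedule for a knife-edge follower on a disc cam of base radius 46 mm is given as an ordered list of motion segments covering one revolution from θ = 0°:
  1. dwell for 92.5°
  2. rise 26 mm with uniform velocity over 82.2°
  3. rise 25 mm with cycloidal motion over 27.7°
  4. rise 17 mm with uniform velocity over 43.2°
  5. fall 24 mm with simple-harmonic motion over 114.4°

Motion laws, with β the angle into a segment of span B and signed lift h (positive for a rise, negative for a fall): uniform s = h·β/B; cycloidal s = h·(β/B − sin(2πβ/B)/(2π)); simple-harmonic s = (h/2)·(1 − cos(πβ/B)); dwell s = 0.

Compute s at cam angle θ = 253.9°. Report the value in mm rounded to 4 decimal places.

seg 1 [0°–92.5°] dwell: s stays 0.0000
seg 2 [92.5°–174.7°] uniform, h=26: full span → s += 26 → s = 26.0000
seg 3 [174.7°–202.4°] cycloidal, h=25: full span → s += 25 → s = 51.0000
seg 4 [202.4°–245.6°] uniform, h=17: full span → s += 17 → s = 68.0000
seg 5 [245.6°–360°] simple-harmonic, h=-24: θ=253.9° here. β=8.3, B=114.4. -24/2·(1 − cos(π·0.0726)) = -0.3104 → s = 67.6896

67.6896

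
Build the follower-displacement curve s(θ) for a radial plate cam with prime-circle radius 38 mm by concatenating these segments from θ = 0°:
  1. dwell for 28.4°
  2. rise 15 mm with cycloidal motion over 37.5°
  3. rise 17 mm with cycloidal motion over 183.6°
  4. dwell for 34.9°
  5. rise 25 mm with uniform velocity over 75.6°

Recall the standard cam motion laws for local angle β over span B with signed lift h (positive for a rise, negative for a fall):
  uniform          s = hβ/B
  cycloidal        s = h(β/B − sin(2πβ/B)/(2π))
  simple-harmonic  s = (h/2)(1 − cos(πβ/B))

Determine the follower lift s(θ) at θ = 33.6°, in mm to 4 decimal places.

seg 1 [0°–28.4°] dwell: s stays 0.0000
seg 2 [28.4°–65.9°] cycloidal, h=15: θ=33.6° here. β=5.2, B=37.5. 15·(0.1387 − sin(2π·0.1387)/(2π)) = 0.2533 → s = 0.2533

0.2533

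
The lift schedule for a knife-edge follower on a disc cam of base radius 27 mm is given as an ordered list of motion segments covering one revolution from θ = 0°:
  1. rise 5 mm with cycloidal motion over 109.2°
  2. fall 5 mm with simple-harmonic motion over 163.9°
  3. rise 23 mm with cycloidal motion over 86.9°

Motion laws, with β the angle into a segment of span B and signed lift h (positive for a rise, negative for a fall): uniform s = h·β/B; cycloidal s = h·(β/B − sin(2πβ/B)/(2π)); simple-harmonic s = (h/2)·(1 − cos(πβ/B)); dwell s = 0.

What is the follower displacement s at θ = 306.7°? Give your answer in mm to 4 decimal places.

seg 1 [0°–109.2°] cycloidal, h=5: full span → s += 5 → s = 5.0000
seg 2 [109.2°–273.1°] simple-harmonic, h=-5: full span → s += -5 → s = 0.0000
seg 3 [273.1°–360°] cycloidal, h=23: θ=306.7° here. β=33.6, B=86.9. 23·(0.3867 − sin(2π·0.3867)/(2π)) = 6.5008 → s = 6.5008

6.5008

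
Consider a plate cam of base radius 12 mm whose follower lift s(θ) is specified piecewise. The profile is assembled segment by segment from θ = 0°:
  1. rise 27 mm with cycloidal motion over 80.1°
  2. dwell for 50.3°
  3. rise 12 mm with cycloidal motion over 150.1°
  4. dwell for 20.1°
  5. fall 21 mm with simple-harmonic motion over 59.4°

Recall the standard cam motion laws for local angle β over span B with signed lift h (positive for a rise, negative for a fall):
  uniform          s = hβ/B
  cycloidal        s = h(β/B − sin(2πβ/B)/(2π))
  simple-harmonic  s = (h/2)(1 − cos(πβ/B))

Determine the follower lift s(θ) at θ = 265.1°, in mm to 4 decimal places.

seg 1 [0°–80.1°] cycloidal, h=27: full span → s += 27 → s = 27.0000
seg 2 [80.1°–130.4°] dwell: s stays 27.0000
seg 3 [130.4°–280.5°] cycloidal, h=12: θ=265.1° here. β=134.7, B=150.1. 12·(0.8974 − sin(2π·0.8974)/(2π)) = 11.9165 → s = 38.9165

38.9165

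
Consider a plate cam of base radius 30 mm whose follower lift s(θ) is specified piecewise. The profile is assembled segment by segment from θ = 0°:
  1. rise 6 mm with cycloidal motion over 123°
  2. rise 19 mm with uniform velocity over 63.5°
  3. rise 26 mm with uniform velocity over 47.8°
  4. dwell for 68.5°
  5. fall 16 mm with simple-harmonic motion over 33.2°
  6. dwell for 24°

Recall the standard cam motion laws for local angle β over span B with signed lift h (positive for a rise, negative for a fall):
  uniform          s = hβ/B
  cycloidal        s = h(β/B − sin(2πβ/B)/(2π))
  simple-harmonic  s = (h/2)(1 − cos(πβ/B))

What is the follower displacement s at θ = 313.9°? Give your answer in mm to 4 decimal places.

seg 1 [0°–123°] cycloidal, h=6: full span → s += 6 → s = 6.0000
seg 2 [123°–186.5°] uniform, h=19: full span → s += 19 → s = 25.0000
seg 3 [186.5°–234.3°] uniform, h=26: full span → s += 26 → s = 51.0000
seg 4 [234.3°–302.8°] dwell: s stays 51.0000
seg 5 [302.8°–336°] simple-harmonic, h=-16: θ=313.9° here. β=11.1, B=33.2. -16/2·(1 − cos(π·0.3343)) = -4.0219 → s = 46.9781

46.9781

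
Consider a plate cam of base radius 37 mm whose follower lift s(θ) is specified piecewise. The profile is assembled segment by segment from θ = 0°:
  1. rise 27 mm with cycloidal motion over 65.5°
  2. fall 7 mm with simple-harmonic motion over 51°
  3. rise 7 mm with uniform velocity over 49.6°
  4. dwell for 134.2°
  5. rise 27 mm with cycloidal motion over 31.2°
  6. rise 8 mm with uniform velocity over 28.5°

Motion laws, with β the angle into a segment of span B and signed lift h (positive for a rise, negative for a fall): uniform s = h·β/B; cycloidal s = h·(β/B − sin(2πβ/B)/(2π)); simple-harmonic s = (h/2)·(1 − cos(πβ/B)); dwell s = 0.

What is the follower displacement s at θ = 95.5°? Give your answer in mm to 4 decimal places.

seg 1 [0°–65.5°] cycloidal, h=27: full span → s += 27 → s = 27.0000
seg 2 [65.5°–116.5°] simple-harmonic, h=-7: θ=95.5° here. β=30, B=51. -7/2·(1 − cos(π·0.5882)) = -4.4578 → s = 22.5422

22.5422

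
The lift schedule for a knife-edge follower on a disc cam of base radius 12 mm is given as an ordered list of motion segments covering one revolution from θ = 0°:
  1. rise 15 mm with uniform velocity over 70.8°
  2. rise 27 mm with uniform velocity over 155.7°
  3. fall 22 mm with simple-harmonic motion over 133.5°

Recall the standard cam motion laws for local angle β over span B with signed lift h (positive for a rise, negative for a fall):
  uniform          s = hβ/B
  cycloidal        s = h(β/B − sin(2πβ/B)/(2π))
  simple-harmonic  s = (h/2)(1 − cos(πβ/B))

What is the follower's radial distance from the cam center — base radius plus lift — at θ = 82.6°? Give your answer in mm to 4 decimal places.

seg 1 [0°–70.8°] uniform, h=15: full span → s += 15 → s = 15.0000
seg 2 [70.8°–226.5°] uniform, h=27: θ=82.6° here. β=11.8, B=155.7. 27·11.8/155.7 = 2.0462 → s = 17.0462
radial distance = base radius + s = 12 + 17.0462 = 29.0462

29.0462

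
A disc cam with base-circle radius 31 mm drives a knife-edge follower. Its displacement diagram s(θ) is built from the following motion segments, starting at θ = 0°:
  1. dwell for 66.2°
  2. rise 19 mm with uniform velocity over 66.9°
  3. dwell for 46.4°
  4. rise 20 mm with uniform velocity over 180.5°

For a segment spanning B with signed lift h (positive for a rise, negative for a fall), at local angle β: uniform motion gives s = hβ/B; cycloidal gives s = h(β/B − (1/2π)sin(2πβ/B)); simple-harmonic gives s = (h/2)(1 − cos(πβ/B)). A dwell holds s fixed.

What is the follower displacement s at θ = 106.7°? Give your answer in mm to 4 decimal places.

seg 1 [0°–66.2°] dwell: s stays 0.0000
seg 2 [66.2°–133.1°] uniform, h=19: θ=106.7° here. β=40.5, B=66.9. 19·40.5/66.9 = 11.5022 → s = 11.5022

11.5022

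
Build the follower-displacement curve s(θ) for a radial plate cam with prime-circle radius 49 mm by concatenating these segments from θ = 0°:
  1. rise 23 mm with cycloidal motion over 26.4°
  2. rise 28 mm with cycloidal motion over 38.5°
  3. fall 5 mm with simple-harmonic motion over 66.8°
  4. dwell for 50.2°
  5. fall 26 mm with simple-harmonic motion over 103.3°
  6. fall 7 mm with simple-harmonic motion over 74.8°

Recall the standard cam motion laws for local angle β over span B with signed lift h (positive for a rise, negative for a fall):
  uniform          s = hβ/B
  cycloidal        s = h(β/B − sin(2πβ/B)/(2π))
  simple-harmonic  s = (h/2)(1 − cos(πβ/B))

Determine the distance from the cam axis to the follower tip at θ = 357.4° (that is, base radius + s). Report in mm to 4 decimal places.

seg 1 [0°–26.4°] cycloidal, h=23: full span → s += 23 → s = 23.0000
seg 2 [26.4°–64.9°] cycloidal, h=28: full span → s += 28 → s = 51.0000
seg 3 [64.9°–131.7°] simple-harmonic, h=-5: full span → s += -5 → s = 46.0000
seg 4 [131.7°–181.9°] dwell: s stays 46.0000
seg 5 [181.9°–285.2°] simple-harmonic, h=-26: full span → s += -26 → s = 20.0000
seg 6 [285.2°–360°] simple-harmonic, h=-7: θ=357.4° here. β=72.2, B=74.8. -7/2·(1 − cos(π·0.9652)) = -6.9792 → s = 13.0208
radial distance = base radius + s = 49 + 13.0208 = 62.0208

62.0208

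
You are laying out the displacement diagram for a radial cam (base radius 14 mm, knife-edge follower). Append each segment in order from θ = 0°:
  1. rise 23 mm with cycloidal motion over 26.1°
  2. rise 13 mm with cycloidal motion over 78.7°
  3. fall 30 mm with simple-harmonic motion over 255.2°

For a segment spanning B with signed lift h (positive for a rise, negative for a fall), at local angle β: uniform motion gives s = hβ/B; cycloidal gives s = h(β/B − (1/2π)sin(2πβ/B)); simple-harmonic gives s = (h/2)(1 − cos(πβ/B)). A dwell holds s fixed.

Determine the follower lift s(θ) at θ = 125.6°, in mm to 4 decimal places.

seg 1 [0°–26.1°] cycloidal, h=23: full span → s += 23 → s = 23.0000
seg 2 [26.1°–104.8°] cycloidal, h=13: full span → s += 13 → s = 36.0000
seg 3 [104.8°–360°] simple-harmonic, h=-30: θ=125.6° here. β=20.8, B=255.2. -30/2·(1 − cos(π·0.0815)) = -0.4890 → s = 35.5110

35.5110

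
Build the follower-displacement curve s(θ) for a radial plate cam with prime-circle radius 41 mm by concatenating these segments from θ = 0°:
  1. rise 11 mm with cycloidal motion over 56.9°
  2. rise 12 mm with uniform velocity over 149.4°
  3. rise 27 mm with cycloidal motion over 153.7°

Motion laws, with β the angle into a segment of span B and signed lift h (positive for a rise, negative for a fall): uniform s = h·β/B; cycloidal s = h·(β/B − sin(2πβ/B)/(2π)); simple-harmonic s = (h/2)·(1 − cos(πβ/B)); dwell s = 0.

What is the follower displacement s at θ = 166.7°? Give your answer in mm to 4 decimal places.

seg 1 [0°–56.9°] cycloidal, h=11: full span → s += 11 → s = 11.0000
seg 2 [56.9°–206.3°] uniform, h=12: θ=166.7° here. β=109.8, B=149.4. 12·109.8/149.4 = 8.8193 → s = 19.8193

19.8193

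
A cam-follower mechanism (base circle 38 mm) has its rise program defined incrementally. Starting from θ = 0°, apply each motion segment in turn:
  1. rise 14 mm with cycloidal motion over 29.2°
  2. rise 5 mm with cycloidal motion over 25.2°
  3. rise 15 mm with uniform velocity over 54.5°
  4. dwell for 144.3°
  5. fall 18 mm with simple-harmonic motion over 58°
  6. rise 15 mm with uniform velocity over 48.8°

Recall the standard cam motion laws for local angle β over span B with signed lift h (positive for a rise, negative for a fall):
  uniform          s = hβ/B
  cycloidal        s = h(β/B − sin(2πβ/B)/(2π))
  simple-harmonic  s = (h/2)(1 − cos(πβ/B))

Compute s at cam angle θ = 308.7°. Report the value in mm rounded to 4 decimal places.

seg 1 [0°–29.2°] cycloidal, h=14: full span → s += 14 → s = 14.0000
seg 2 [29.2°–54.4°] cycloidal, h=5: full span → s += 5 → s = 19.0000
seg 3 [54.4°–108.9°] uniform, h=15: full span → s += 15 → s = 34.0000
seg 4 [108.9°–253.2°] dwell: s stays 34.0000
seg 5 [253.2°–311.2°] simple-harmonic, h=-18: θ=308.7° here. β=55.5, B=58. -18/2·(1 − cos(π·0.9569)) = -17.9176 → s = 16.0824

16.0824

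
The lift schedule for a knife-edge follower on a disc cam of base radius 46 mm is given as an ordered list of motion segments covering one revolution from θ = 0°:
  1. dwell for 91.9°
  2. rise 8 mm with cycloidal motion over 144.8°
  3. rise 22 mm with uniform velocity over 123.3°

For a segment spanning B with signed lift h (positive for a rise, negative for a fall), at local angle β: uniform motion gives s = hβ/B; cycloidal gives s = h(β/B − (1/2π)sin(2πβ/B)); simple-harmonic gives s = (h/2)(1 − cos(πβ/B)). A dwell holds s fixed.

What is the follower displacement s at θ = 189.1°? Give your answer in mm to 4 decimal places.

seg 1 [0°–91.9°] dwell: s stays 0.0000
seg 2 [91.9°–236.7°] cycloidal, h=8: θ=189.1° here. β=97.2, B=144.8. 8·(0.6713 − sin(2π·0.6713)/(2π)) = 6.4908 → s = 6.4908

6.4908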